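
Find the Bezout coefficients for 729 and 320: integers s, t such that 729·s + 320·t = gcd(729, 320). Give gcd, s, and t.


Euclidean algorithm on (729, 320) — divide until remainder is 0:
  729 = 2 · 320 + 89
  320 = 3 · 89 + 53
  89 = 1 · 53 + 36
  53 = 1 · 36 + 17
  36 = 2 · 17 + 2
  17 = 8 · 2 + 1
  2 = 2 · 1 + 0
gcd(729, 320) = 1.
Track Bezout coefficients alongside the remainders: start with r₀ = 729 = a·1 + b·0 (s = 1, t = 0) and r₁ = 320 = a·0 + b·1 (s = 0, t = 1); each new remainder r_{k+1} = r_{k-1} − q_k·r_k inherits s_{k+1} = s_{k-1} − q_k·s_k, t_{k+1} = t_{k-1} − q_k·t_k, so r_k = a·s_k + b·t_k at every step:
  q = 2: r = 89, s = 1 − 2·0 = 1, t = 0 − 2·1 = -2  (check: 729·1 + 320·(-2) = 89)
  q = 3: r = 53, s = 0 − 3·1 = -3, t = 1 − 3·(-2) = 7  (check: 729·(-3) + 320·7 = 53)
  q = 1: r = 36, s = 1 − 1·(-3) = 4, t = -2 − 1·7 = -9  (check: 729·4 + 320·(-9) = 36)
  q = 1: r = 17, s = -3 − 1·4 = -7, t = 7 − 1·(-9) = 16  (check: 729·(-7) + 320·16 = 17)
  q = 2: r = 2, s = 4 − 2·(-7) = 18, t = -9 − 2·16 = -41  (check: 729·18 + 320·(-41) = 2)
  q = 8: r = 1, s = -7 − 8·18 = -151, t = 16 − 8·(-41) = 344  (check: 729·(-151) + 320·344 = 1)
The row with r = 1 (the gcd) gives the Bezout coefficients s = -151, t = 344.
Result: 729 · (-151) + 320 · (344) = 1.

gcd(729, 320) = 1; s = -151, t = 344 (check: 729·(-151) + 320·344 = 1).


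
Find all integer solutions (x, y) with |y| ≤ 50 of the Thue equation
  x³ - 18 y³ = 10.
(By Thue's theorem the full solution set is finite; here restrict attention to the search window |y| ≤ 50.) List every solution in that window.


The equation is x³ - 18y³ = 10. For fixed y, x³ = 18·y³ + 10, so a solution requires the RHS to be a perfect cube.
Strategy: iterate y from -50 to 50, compute RHS = 18·y³ + 10, and check whether it is a (positive or negative) perfect cube.
Check small values of y:
  y = 0: RHS = 10 is not a perfect cube.
  y = 1: RHS = 28 is not a perfect cube.
  y = -1: RHS = -8 = (-2)³ ⇒ x = -2 works.
  y = 2: RHS = 154 is not a perfect cube.
  y = -2: RHS = -134 is not a perfect cube.
  y = 3: RHS = 496 is not a perfect cube.
  y = -3: RHS = -476 is not a perfect cube.
Continuing the search up to |y| = 50 finds no further solutions beyond those listed.
Collected solutions: (-2, -1).

Solutions (with |y| ≤ 50): (-2, -1).


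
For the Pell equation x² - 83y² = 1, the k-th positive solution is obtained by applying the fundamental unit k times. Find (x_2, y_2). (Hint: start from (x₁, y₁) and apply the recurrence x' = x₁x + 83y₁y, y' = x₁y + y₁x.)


Step 1: Find the fundamental solution (x₁, y₁) of x² - 83y² = 1.
  Expand √83 as a continued fraction. a₀ = ⌊√83⌋ = 9; iterate m_{k+1} = d_k·a_k − m_k, d_{k+1} = (83 − m_{k+1}²)/d_k, a_{k+1} = ⌊(a₀ + m_{k+1})/d_{k+1}⌋ (starting m₀ = 0, d₀ = 1), with convergents p_k = a_k·p_{k-1} + p_{k-2}, q_k = a_k·q_{k-1} + q_{k-2} (p₋₁ = 1, q₋₁ = 0):
  k = 0: a₀ = 9; p₀/q₀ = 9/1; p₀² − 83·q₀² = 81 − 83 = -2.
  k = 1: m = 9, d = 2, a = ⌊(9 + 9)/2⌋ = 9; p/q = (9·9 + 1)/(9·1 + 0) = 82/9; p² − 83·q² = 6724 − 6723 = 1.
  The first convergent with p² − 83·q² = 1 gives the fundamental solution (x₁, y₁) = (82, 9).
Step 2: Apply the recurrence (x_{n+1}, y_{n+1}) = (x₁x_n + 83y₁y_n, x₁y_n + y₁x_n) repeatedly.
  From (x_1, y_1) = (82, 9): x_2 = 82·82 + 83·9·9 = 13447; y_2 = 82·9 + 9·82 = 1476.
Step 3: Verify x_2² - 83·y_2² = 180821809 - 180821808 = 1 (should be 1). ✓

(x_1, y_1) = (82, 9); (x_2, y_2) = (13447, 1476).


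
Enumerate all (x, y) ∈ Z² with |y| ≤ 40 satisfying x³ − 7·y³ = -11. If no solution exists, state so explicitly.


The equation is x³ - 7y³ = -11. For fixed y, x³ = 7·y³ − 11, so a solution requires the RHS to be a perfect cube.
Strategy: iterate y from -40 to 40, compute RHS = 7·y³ − 11, and check whether it is a (positive or negative) perfect cube.
Check small values of y:
  y = 0: RHS = -11 is not a perfect cube.
  y = 1: RHS = -4 is not a perfect cube.
  y = -1: RHS = -18 is not a perfect cube.
  y = 2: RHS = 45 is not a perfect cube.
  y = -2: RHS = -67 is not a perfect cube.
  y = 3: RHS = 178 is not a perfect cube.
  y = -3: RHS = -200 is not a perfect cube.
Continuing the search up to |y| = 40 finds no solutions either.
No (x, y) in the scanned range satisfies the equation.

No integer solutions with |y| ≤ 40.


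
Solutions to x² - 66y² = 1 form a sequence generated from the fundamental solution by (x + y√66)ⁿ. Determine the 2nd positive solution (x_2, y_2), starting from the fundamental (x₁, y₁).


Step 1: Find the fundamental solution (x₁, y₁) of x² - 66y² = 1.
  Expand √66 as a continued fraction. a₀ = ⌊√66⌋ = 8; iterate m_{k+1} = d_k·a_k − m_k, d_{k+1} = (66 − m_{k+1}²)/d_k, a_{k+1} = ⌊(a₀ + m_{k+1})/d_{k+1}⌋ (starting m₀ = 0, d₀ = 1), with convergents p_k = a_k·p_{k-1} + p_{k-2}, q_k = a_k·q_{k-1} + q_{k-2} (p₋₁ = 1, q₋₁ = 0):
  k = 0: a₀ = 8; p₀/q₀ = 8/1; p₀² − 66·q₀² = 64 − 66 = -2.
  k = 1: m = 8, d = 2, a = ⌊(8 + 8)/2⌋ = 8; p/q = (8·8 + 1)/(8·1 + 0) = 65/8; p² − 66·q² = 4225 − 4224 = 1.
  The first convergent with p² − 66·q² = 1 gives the fundamental solution (x₁, y₁) = (65, 8).
Step 2: Apply the recurrence (x_{n+1}, y_{n+1}) = (x₁x_n + 66y₁y_n, x₁y_n + y₁x_n) repeatedly.
  From (x_1, y_1) = (65, 8): x_2 = 65·65 + 66·8·8 = 8449; y_2 = 65·8 + 8·65 = 1040.
Step 3: Verify x_2² - 66·y_2² = 71385601 - 71385600 = 1 (should be 1). ✓

(x_1, y_1) = (65, 8); (x_2, y_2) = (8449, 1040).


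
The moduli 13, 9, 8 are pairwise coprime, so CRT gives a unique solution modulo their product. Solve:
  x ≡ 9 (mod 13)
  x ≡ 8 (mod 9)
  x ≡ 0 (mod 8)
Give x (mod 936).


Moduli 13, 9, 8 are pairwise coprime; by CRT there is a unique solution modulo M = 13 · 9 · 8 = 936.
Solve pairwise, accumulating the modulus:
  Start with x ≡ 9 (mod 13).
  Combine with x ≡ 8 (mod 9): since gcd(13, 9) = 1, we get a unique residue mod 117.
    Write x = 9 + 13·t and substitute into x ≡ 8 (mod 9): 13·t ≡ 8 − 9 = -1 (mod 9).
    Reduce coefficients mod 9: 4·t ≡ 8 (mod 9).
    The inverse of 4 mod 9 is 7 (since 4·7 = 28 = 3·9 + 1), so t ≡ 7·8 = 56 ≡ 2 (mod 9).
    Then x = 9 + 13·2 = 35, valid modulo lcm(13, 9) = 117: x ≡ 35 (mod 117).
  Combine with x ≡ 0 (mod 8): since gcd(117, 8) = 1, we get a unique residue mod 936.
    Write x = 35 + 117·t and substitute into x ≡ 0 (mod 8): 117·t ≡ 0 − 35 = -35 (mod 8).
    Reduce coefficients mod 8: 5·t ≡ 5 (mod 8).
    The inverse of 5 mod 8 is 5 (since 5·5 = 25 = 3·8 + 1), so t ≡ 5·5 = 25 ≡ 1 (mod 8).
    Then x = 35 + 117·1 = 152, valid modulo lcm(117, 8) = 936: x ≡ 152 (mod 936).
Verify: 152 mod 13 = 9 ✓, 152 mod 9 = 8 ✓, 152 mod 8 = 0 ✓.

x ≡ 152 (mod 936).


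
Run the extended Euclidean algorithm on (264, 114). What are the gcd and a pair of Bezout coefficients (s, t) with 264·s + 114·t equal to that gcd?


Euclidean algorithm on (264, 114) — divide until remainder is 0:
  264 = 2 · 114 + 36
  114 = 3 · 36 + 6
  36 = 6 · 6 + 0
gcd(264, 114) = 6.
Track Bezout coefficients alongside the remainders: start with r₀ = 264 = a·1 + b·0 (s = 1, t = 0) and r₁ = 114 = a·0 + b·1 (s = 0, t = 1); each new remainder r_{k+1} = r_{k-1} − q_k·r_k inherits s_{k+1} = s_{k-1} − q_k·s_k, t_{k+1} = t_{k-1} − q_k·t_k, so r_k = a·s_k + b·t_k at every step:
  q = 2: r = 36, s = 1 − 2·0 = 1, t = 0 − 2·1 = -2  (check: 264·1 + 114·(-2) = 36)
  q = 3: r = 6, s = 0 − 3·1 = -3, t = 1 − 3·(-2) = 7  (check: 264·(-3) + 114·7 = 6)
The row with r = 6 (the gcd) gives the Bezout coefficients s = -3, t = 7.
Result: 264 · (-3) + 114 · (7) = 6.

gcd(264, 114) = 6; s = -3, t = 7 (check: 264·(-3) + 114·7 = 6).


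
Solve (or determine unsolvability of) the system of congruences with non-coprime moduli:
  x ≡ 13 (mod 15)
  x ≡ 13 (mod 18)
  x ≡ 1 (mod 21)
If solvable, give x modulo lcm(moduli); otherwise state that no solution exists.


Moduli 15, 18, 21 are not pairwise coprime, so CRT works modulo lcm(m_i) when all pairwise compatibility conditions hold.
Pairwise compatibility: gcd(m_i, m_j) must divide a_i - a_j for every pair.
Merge one congruence at a time:
  Start: x ≡ 13 (mod 15).
  Combine with x ≡ 13 (mod 18): gcd(15, 18) = 3; 13 - 13 = 0, which IS divisible by 3, so compatible.
    Write x = 13 + 15·t and substitute into x ≡ 13 (mod 18): 15·t ≡ 13 − 13 = 0 (mod 18).
    Divide the congruence (and modulus) by g = 3: 5·t ≡ 0 (mod 6).
    The inverse of 5 mod 6 is 5 (since 5·5 = 25 = 4·6 + 1), so t ≡ 5·0 = 0 ≡ 0 (mod 6).
    Then x = 13 + 15·0 = 13, valid modulo lcm(15, 18) = 90: x ≡ 13 (mod 90).
  Combine with x ≡ 1 (mod 21): gcd(90, 21) = 3; 1 - 13 = -12, which IS divisible by 3, so compatible.
    Write x = 13 + 90·t and substitute into x ≡ 1 (mod 21): 90·t ≡ 1 − 13 = -12 (mod 21).
    Divide the congruence (and modulus) by g = 3: 30·t ≡ -4 (mod 7).
    Reduce coefficients mod 7: 2·t ≡ 3 (mod 7).
    The inverse of 2 mod 7 is 4 (since 2·4 = 8 = 1·7 + 1), so t ≡ 4·3 = 12 ≡ 5 (mod 7).
    Then x = 13 + 90·5 = 463, valid modulo lcm(90, 21) = 630: x ≡ 463 (mod 630).
Verify: 463 mod 15 = 13, 463 mod 18 = 13, 463 mod 21 = 1.

x ≡ 463 (mod 630).


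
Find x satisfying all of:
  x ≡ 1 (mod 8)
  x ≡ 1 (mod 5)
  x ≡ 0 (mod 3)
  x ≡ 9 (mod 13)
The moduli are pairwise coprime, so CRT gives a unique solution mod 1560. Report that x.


Product of moduli M = 8 · 5 · 3 · 13 = 1560.
Merge one congruence at a time:
  Start: x ≡ 1 (mod 8).
  Combine with x ≡ 1 (mod 5); new modulus lcm = 40.
    Write x = 1 + 8·t and substitute into x ≡ 1 (mod 5): 8·t ≡ 1 − 1 = 0 (mod 5).
    Reduce coefficients mod 5: 3·t ≡ 0 (mod 5).
    The inverse of 3 mod 5 is 2 (since 3·2 = 6 = 1·5 + 1), so t ≡ 2·0 = 0 ≡ 0 (mod 5).
    Then x = 1 + 8·0 = 1, valid modulo lcm(8, 5) = 40: x ≡ 1 (mod 40).
  Combine with x ≡ 0 (mod 3); new modulus lcm = 120.
    Write x = 1 + 40·t and substitute into x ≡ 0 (mod 3): 40·t ≡ 0 − 1 = -1 (mod 3).
    Reduce coefficients mod 3: 1·t ≡ 2 (mod 3).
    So t ≡ 2 (mod 3).
    Then x = 1 + 40·2 = 81, valid modulo lcm(40, 3) = 120: x ≡ 81 (mod 120).
  Combine with x ≡ 9 (mod 13); new modulus lcm = 1560.
    Write x = 81 + 120·t and substitute into x ≡ 9 (mod 13): 120·t ≡ 9 − 81 = -72 (mod 13).
    Reduce coefficients mod 13: 3·t ≡ 6 (mod 13).
    The inverse of 3 mod 13 is 9 (since 3·9 = 27 = 2·13 + 1), so t ≡ 9·6 = 54 ≡ 2 (mod 13).
    Then x = 81 + 120·2 = 321, valid modulo lcm(120, 13) = 1560: x ≡ 321 (mod 1560).
Verify against each original: 321 mod 8 = 1, 321 mod 5 = 1, 321 mod 3 = 0, 321 mod 13 = 9.

x ≡ 321 (mod 1560).


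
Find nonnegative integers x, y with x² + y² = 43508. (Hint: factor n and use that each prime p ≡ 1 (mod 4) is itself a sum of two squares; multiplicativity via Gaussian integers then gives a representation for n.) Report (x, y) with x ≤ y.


Step 1: Factor n = 43508 = 2^2 · 73 · 149.
Step 2: Check the mod-4 condition on each prime factor: 2 = 2 (special); 73 ≡ 1 (mod 4), exponent 1; 149 ≡ 1 (mod 4), exponent 1.
All primes ≡ 3 (mod 4) appear to even exponent (or don't appear), so by the two-squares theorem n IS expressible as a sum of two squares.
Step 3: Build a representation. Group n = k² · m with k = 2 and m = 73 · 149 = 10877 (a product of primes ≡ 1 (mod 4)); a representation of m scales to one of n via (k·x)² + (k·y)² = k²(x² + y²). Each prime p ≡ 1 (mod 4) is itself a sum of two squares; find a² by testing p − a² for a perfect square:
  73: 73 − 1² = 72, 73 − 2² = 69, 73 − 3² = 64 = 8² ⇒ 73 = 3² + 8².
  149: 149 − 1² = 148, 149 − 2² = 145, 149 − 3² = 140, 149 − 4² = 133, 149 − 5² = 124, 149 − 6² = 113, 149 − 7² = 100 = 10² ⇒ 149 = 7² + 10².
  Combine using the Brahmagupta–Fibonacci identity (a² + b²)(c² + d²) = (ac − bd)² + (ad + bc)² = (ac + bd)² + (ad − bc)²:
  73 · 149 = 10877: from (3² + 8²)(7² + 10²), take (3·7 − 8·10, 3·10 + 8·7) = (21 − 80, 30 + 56) = (-59, 86); dropping signs (only squares matter) gives (59, 86); check 59² + 86² = 3481 + 7396 = 10877 ✓.
  Scale by k = 2: (2·59, 2·86) = (118, 172).
Step 4: Order so x ≤ y and verify: 118² + 172² = 13924 + 29584 = 43508 = n. ✓

n = 43508 = 118² + 172² (one valid representation with x ≤ y).


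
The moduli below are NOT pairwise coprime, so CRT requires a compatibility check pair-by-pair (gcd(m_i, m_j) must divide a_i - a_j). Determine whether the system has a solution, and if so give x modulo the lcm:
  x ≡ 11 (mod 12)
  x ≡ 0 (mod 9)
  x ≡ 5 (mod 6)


Moduli 12, 9, 6 are not pairwise coprime, so CRT works modulo lcm(m_i) when all pairwise compatibility conditions hold.
Pairwise compatibility: gcd(m_i, m_j) must divide a_i - a_j for every pair.
Merge one congruence at a time:
  Start: x ≡ 11 (mod 12).
  Combine with x ≡ 0 (mod 9): gcd(12, 9) = 3, and 0 - 11 = -11 is NOT divisible by 3.
    ⇒ system is inconsistent (no integer solution).

No solution (the system is inconsistent).


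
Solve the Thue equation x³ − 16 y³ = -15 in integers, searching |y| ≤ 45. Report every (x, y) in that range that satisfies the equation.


The equation is x³ - 16y³ = -15. For fixed y, x³ = 16·y³ − 15, so a solution requires the RHS to be a perfect cube.
Strategy: iterate y from -45 to 45, compute RHS = 16·y³ − 15, and check whether it is a (positive or negative) perfect cube.
Check small values of y:
  y = 0: RHS = -15 is not a perfect cube.
  y = 1: RHS = 1 = (1)³ ⇒ x = 1 works.
  y = -1: RHS = -31 is not a perfect cube.
  y = 2: RHS = 113 is not a perfect cube.
  y = -2: RHS = -143 is not a perfect cube.
  y = 3: RHS = 417 is not a perfect cube.
  y = -3: RHS = -447 is not a perfect cube.
Continuing the search up to |y| = 45 finds no further solutions beyond those listed.
Collected solutions: (1, 1).

Solutions (with |y| ≤ 45): (1, 1).


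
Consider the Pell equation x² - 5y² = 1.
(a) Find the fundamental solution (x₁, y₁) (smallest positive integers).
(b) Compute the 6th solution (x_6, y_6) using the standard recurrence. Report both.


Step 1: Find the fundamental solution (x₁, y₁) of x² - 5y² = 1.
  Expand √5 as a continued fraction. a₀ = ⌊√5⌋ = 2; iterate m_{k+1} = d_k·a_k − m_k, d_{k+1} = (5 − m_{k+1}²)/d_k, a_{k+1} = ⌊(a₀ + m_{k+1})/d_{k+1}⌋ (starting m₀ = 0, d₀ = 1), with convergents p_k = a_k·p_{k-1} + p_{k-2}, q_k = a_k·q_{k-1} + q_{k-2} (p₋₁ = 1, q₋₁ = 0):
  k = 0: a₀ = 2; p₀/q₀ = 2/1; p₀² − 5·q₀² = 4 − 5 = -1.
  k = 1: m = 2, d = 1, a = ⌊(2 + 2)/1⌋ = 4; p/q = (4·2 + 1)/(4·1 + 0) = 9/4; p² − 5·q² = 81 − 80 = 1.
  The first convergent with p² − 5·q² = 1 gives the fundamental solution (x₁, y₁) = (9, 4).
Step 2: Apply the recurrence (x_{n+1}, y_{n+1}) = (x₁x_n + 5y₁y_n, x₁y_n + y₁x_n) repeatedly.
  From (x_1, y_1) = (9, 4): x_2 = 9·9 + 5·4·4 = 161; y_2 = 9·4 + 4·9 = 72.
  From (x_2, y_2) = (161, 72): x_3 = 9·161 + 5·4·72 = 2889; y_3 = 9·72 + 4·161 = 1292.
  From (x_3, y_3) = (2889, 1292): x_4 = 9·2889 + 5·4·1292 = 51841; y_4 = 9·1292 + 4·2889 = 23184.
  From (x_4, y_4) = (51841, 23184): x_5 = 9·51841 + 5·4·23184 = 930249; y_5 = 9·23184 + 4·51841 = 416020.
  From (x_5, y_5) = (930249, 416020): x_6 = 9·930249 + 5·4·416020 = 16692641; y_6 = 9·416020 + 4·930249 = 7465176.
Step 3: Verify x_6² - 5·y_6² = 278644263554881 - 278644263554880 = 1 (should be 1). ✓

(x_1, y_1) = (9, 4); (x_6, y_6) = (16692641, 7465176).


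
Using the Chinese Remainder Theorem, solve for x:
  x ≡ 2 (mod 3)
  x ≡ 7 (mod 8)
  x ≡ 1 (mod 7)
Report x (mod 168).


Moduli 3, 8, 7 are pairwise coprime; by CRT there is a unique solution modulo M = 3 · 8 · 7 = 168.
Solve pairwise, accumulating the modulus:
  Start with x ≡ 2 (mod 3).
  Combine with x ≡ 7 (mod 8): since gcd(3, 8) = 1, we get a unique residue mod 24.
    Write x = 2 + 3·t and substitute into x ≡ 7 (mod 8): 3·t ≡ 7 − 2 = 5 (mod 8).
    The inverse of 3 mod 8 is 3 (since 3·3 = 9 = 1·8 + 1), so t ≡ 3·5 = 15 ≡ 7 (mod 8).
    Then x = 2 + 3·7 = 23, valid modulo lcm(3, 8) = 24: x ≡ 23 (mod 24).
  Combine with x ≡ 1 (mod 7): since gcd(24, 7) = 1, we get a unique residue mod 168.
    Write x = 23 + 24·t and substitute into x ≡ 1 (mod 7): 24·t ≡ 1 − 23 = -22 (mod 7).
    Reduce coefficients mod 7: 3·t ≡ 6 (mod 7).
    The inverse of 3 mod 7 is 5 (since 3·5 = 15 = 2·7 + 1), so t ≡ 5·6 = 30 ≡ 2 (mod 7).
    Then x = 23 + 24·2 = 71, valid modulo lcm(24, 7) = 168: x ≡ 71 (mod 168).
Verify: 71 mod 3 = 2 ✓, 71 mod 8 = 7 ✓, 71 mod 7 = 1 ✓.

x ≡ 71 (mod 168).


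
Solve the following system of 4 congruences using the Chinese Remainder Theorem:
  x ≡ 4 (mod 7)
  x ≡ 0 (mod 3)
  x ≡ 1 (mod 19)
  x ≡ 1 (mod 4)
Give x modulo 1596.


Product of moduli M = 7 · 3 · 19 · 4 = 1596.
Merge one congruence at a time:
  Start: x ≡ 4 (mod 7).
  Combine with x ≡ 0 (mod 3); new modulus lcm = 21.
    Write x = 4 + 7·t and substitute into x ≡ 0 (mod 3): 7·t ≡ 0 − 4 = -4 (mod 3).
    Reduce coefficients mod 3: 1·t ≡ 2 (mod 3).
    So t ≡ 2 (mod 3).
    Then x = 4 + 7·2 = 18, valid modulo lcm(7, 3) = 21: x ≡ 18 (mod 21).
  Combine with x ≡ 1 (mod 19); new modulus lcm = 399.
    Write x = 18 + 21·t and substitute into x ≡ 1 (mod 19): 21·t ≡ 1 − 18 = -17 (mod 19).
    Reduce coefficients mod 19: 2·t ≡ 2 (mod 19).
    The inverse of 2 mod 19 is 10 (since 2·10 = 20 = 1·19 + 1), so t ≡ 10·2 = 20 ≡ 1 (mod 19).
    Then x = 18 + 21·1 = 39, valid modulo lcm(21, 19) = 399: x ≡ 39 (mod 399).
  Combine with x ≡ 1 (mod 4); new modulus lcm = 1596.
    Write x = 39 + 399·t and substitute into x ≡ 1 (mod 4): 399·t ≡ 1 − 39 = -38 (mod 4).
    Reduce coefficients mod 4: 3·t ≡ 2 (mod 4).
    The inverse of 3 mod 4 is 3 (since 3·3 = 9 = 2·4 + 1), so t ≡ 3·2 = 6 ≡ 2 (mod 4).
    Then x = 39 + 399·2 = 837, valid modulo lcm(399, 4) = 1596: x ≡ 837 (mod 1596).
Verify against each original: 837 mod 7 = 4, 837 mod 3 = 0, 837 mod 19 = 1, 837 mod 4 = 1.

x ≡ 837 (mod 1596).


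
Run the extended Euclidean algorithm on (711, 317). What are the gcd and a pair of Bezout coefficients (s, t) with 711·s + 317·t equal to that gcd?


Euclidean algorithm on (711, 317) — divide until remainder is 0:
  711 = 2 · 317 + 77
  317 = 4 · 77 + 9
  77 = 8 · 9 + 5
  9 = 1 · 5 + 4
  5 = 1 · 4 + 1
  4 = 4 · 1 + 0
gcd(711, 317) = 1.
Track Bezout coefficients alongside the remainders: start with r₀ = 711 = a·1 + b·0 (s = 1, t = 0) and r₁ = 317 = a·0 + b·1 (s = 0, t = 1); each new remainder r_{k+1} = r_{k-1} − q_k·r_k inherits s_{k+1} = s_{k-1} − q_k·s_k, t_{k+1} = t_{k-1} − q_k·t_k, so r_k = a·s_k + b·t_k at every step:
  q = 2: r = 77, s = 1 − 2·0 = 1, t = 0 − 2·1 = -2  (check: 711·1 + 317·(-2) = 77)
  q = 4: r = 9, s = 0 − 4·1 = -4, t = 1 − 4·(-2) = 9  (check: 711·(-4) + 317·9 = 9)
  q = 8: r = 5, s = 1 − 8·(-4) = 33, t = -2 − 8·9 = -74  (check: 711·33 + 317·(-74) = 5)
  q = 1: r = 4, s = -4 − 1·33 = -37, t = 9 − 1·(-74) = 83  (check: 711·(-37) + 317·83 = 4)
  q = 1: r = 1, s = 33 − 1·(-37) = 70, t = -74 − 1·83 = -157  (check: 711·70 + 317·(-157) = 1)
The row with r = 1 (the gcd) gives the Bezout coefficients s = 70, t = -157.
Result: 711 · (70) + 317 · (-157) = 1.

gcd(711, 317) = 1; s = 70, t = -157 (check: 711·70 + 317·(-157) = 1).


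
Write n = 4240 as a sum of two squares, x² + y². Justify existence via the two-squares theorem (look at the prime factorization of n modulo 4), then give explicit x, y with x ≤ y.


Step 1: Factor n = 4240 = 2^4 · 5 · 53.
Step 2: Check the mod-4 condition on each prime factor: 2 = 2 (special); 5 ≡ 1 (mod 4), exponent 1; 53 ≡ 1 (mod 4), exponent 1.
All primes ≡ 3 (mod 4) appear to even exponent (or don't appear), so by the two-squares theorem n IS expressible as a sum of two squares.
Step 3: Build a representation. Group n = k² · m with k = 4 and m = 5 · 53 = 265 (a product of primes ≡ 1 (mod 4)); a representation of m scales to one of n via (k·x)² + (k·y)² = k²(x² + y²). Each prime p ≡ 1 (mod 4) is itself a sum of two squares; find a² by testing p − a² for a perfect square:
  5: 5 − 1² = 4 = 2² ⇒ 5 = 1² + 2².
  53: 53 − 1² = 52, 53 − 2² = 49 = 7² ⇒ 53 = 2² + 7².
  Combine using the Brahmagupta–Fibonacci identity (a² + b²)(c² + d²) = (ac − bd)² + (ad + bc)² = (ac + bd)² + (ad − bc)²:
  5 · 53 = 265: from (1² + 2²)(2² + 7²), take (1·2 − 2·7, 1·7 + 2·2) = (2 − 14, 7 + 4) = (-12, 11); dropping signs (only squares matter) gives (12, 11); check 12² + 11² = 144 + 121 = 265 ✓.
  Scale by k = 4: (4·12, 4·11) = (48, 44).
Step 4: Order so x ≤ y and verify: 44² + 48² = 1936 + 2304 = 4240 = n. ✓

n = 4240 = 44² + 48² (one valid representation with x ≤ y).


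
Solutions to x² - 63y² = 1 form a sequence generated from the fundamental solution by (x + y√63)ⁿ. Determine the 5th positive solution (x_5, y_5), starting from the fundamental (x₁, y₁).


Step 1: Find the fundamental solution (x₁, y₁) of x² - 63y² = 1.
  Expand √63 as a continued fraction. a₀ = ⌊√63⌋ = 7; iterate m_{k+1} = d_k·a_k − m_k, d_{k+1} = (63 − m_{k+1}²)/d_k, a_{k+1} = ⌊(a₀ + m_{k+1})/d_{k+1}⌋ (starting m₀ = 0, d₀ = 1), with convergents p_k = a_k·p_{k-1} + p_{k-2}, q_k = a_k·q_{k-1} + q_{k-2} (p₋₁ = 1, q₋₁ = 0):
  k = 0: a₀ = 7; p₀/q₀ = 7/1; p₀² − 63·q₀² = 49 − 63 = -14.
  k = 1: m = 7, d = 14, a = ⌊(7 + 7)/14⌋ = 1; p/q = (1·7 + 1)/(1·1 + 0) = 8/1; p² − 63·q² = 64 − 63 = 1.
  The first convergent with p² − 63·q² = 1 gives the fundamental solution (x₁, y₁) = (8, 1).
Step 2: Apply the recurrence (x_{n+1}, y_{n+1}) = (x₁x_n + 63y₁y_n, x₁y_n + y₁x_n) repeatedly.
  From (x_1, y_1) = (8, 1): x_2 = 8·8 + 63·1·1 = 127; y_2 = 8·1 + 1·8 = 16.
  From (x_2, y_2) = (127, 16): x_3 = 8·127 + 63·1·16 = 2024; y_3 = 8·16 + 1·127 = 255.
  From (x_3, y_3) = (2024, 255): x_4 = 8·2024 + 63·1·255 = 32257; y_4 = 8·255 + 1·2024 = 4064.
  From (x_4, y_4) = (32257, 4064): x_5 = 8·32257 + 63·1·4064 = 514088; y_5 = 8·4064 + 1·32257 = 64769.
Step 3: Verify x_5² - 63·y_5² = 264286471744 - 264286471743 = 1 (should be 1). ✓

(x_1, y_1) = (8, 1); (x_5, y_5) = (514088, 64769).


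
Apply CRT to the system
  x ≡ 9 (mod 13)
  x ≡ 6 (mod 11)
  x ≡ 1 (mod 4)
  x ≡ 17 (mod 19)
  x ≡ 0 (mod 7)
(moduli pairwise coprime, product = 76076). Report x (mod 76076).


Product of moduli M = 13 · 11 · 4 · 19 · 7 = 76076.
Merge one congruence at a time:
  Start: x ≡ 9 (mod 13).
  Combine with x ≡ 6 (mod 11); new modulus lcm = 143.
    Write x = 9 + 13·t and substitute into x ≡ 6 (mod 11): 13·t ≡ 6 − 9 = -3 (mod 11).
    Reduce coefficients mod 11: 2·t ≡ 8 (mod 11).
    The inverse of 2 mod 11 is 6 (since 2·6 = 12 = 1·11 + 1), so t ≡ 6·8 = 48 ≡ 4 (mod 11).
    Then x = 9 + 13·4 = 61, valid modulo lcm(13, 11) = 143: x ≡ 61 (mod 143).
  Combine with x ≡ 1 (mod 4); new modulus lcm = 572.
    Write x = 61 + 143·t and substitute into x ≡ 1 (mod 4): 143·t ≡ 1 − 61 = -60 (mod 4).
    Reduce coefficients mod 4: 3·t ≡ 0 (mod 4).
    The inverse of 3 mod 4 is 3 (since 3·3 = 9 = 2·4 + 1), so t ≡ 3·0 = 0 ≡ 0 (mod 4).
    Then x = 61 + 143·0 = 61, valid modulo lcm(143, 4) = 572: x ≡ 61 (mod 572).
  Combine with x ≡ 17 (mod 19); new modulus lcm = 10868.
    Write x = 61 + 572·t and substitute into x ≡ 17 (mod 19): 572·t ≡ 17 − 61 = -44 (mod 19).
    Reduce coefficients mod 19: 2·t ≡ 13 (mod 19).
    The inverse of 2 mod 19 is 10 (since 2·10 = 20 = 1·19 + 1), so t ≡ 10·13 = 130 ≡ 16 (mod 19).
    Then x = 61 + 572·16 = 9213, valid modulo lcm(572, 19) = 10868: x ≡ 9213 (mod 10868).
  Combine with x ≡ 0 (mod 7); new modulus lcm = 76076.
    Write x = 9213 + 10868·t and substitute into x ≡ 0 (mod 7): 10868·t ≡ 0 − 9213 = -9213 (mod 7).
    Reduce coefficients mod 7: 4·t ≡ 6 (mod 7).
    The inverse of 4 mod 7 is 2 (since 4·2 = 8 = 1·7 + 1), so t ≡ 2·6 = 12 ≡ 5 (mod 7).
    Then x = 9213 + 10868·5 = 63553, valid modulo lcm(10868, 7) = 76076: x ≡ 63553 (mod 76076).
Verify against each original: 63553 mod 13 = 9, 63553 mod 11 = 6, 63553 mod 4 = 1, 63553 mod 19 = 17, 63553 mod 7 = 0.

x ≡ 63553 (mod 76076).


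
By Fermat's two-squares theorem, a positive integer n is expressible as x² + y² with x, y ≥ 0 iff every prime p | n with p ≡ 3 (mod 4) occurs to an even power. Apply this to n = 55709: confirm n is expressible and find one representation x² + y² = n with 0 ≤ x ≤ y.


Step 1: Factor n = 55709 = 17 · 29 · 113.
Step 2: Check the mod-4 condition on each prime factor: 17 ≡ 1 (mod 4), exponent 1; 29 ≡ 1 (mod 4), exponent 1; 113 ≡ 1 (mod 4), exponent 1.
All primes ≡ 3 (mod 4) appear to even exponent (or don't appear), so by the two-squares theorem n IS expressible as a sum of two squares.
Step 3: Build a representation. Here n = 17 · 29 · 113 is a product of primes ≡ 1 (mod 4). Each prime p ≡ 1 (mod 4) is itself a sum of two squares; find a² by testing p − a² for a perfect square:
  17: 17 − 1² = 16 = 4² ⇒ 17 = 1² + 4².
  29: 29 − 1² = 28, 29 − 2² = 25 = 5² ⇒ 29 = 2² + 5².
  113: 113 − 1² = 112, 113 − 2² = 109, 113 − 3² = 104, 113 − 4² = 97, 113 − 5² = 88, 113 − 6² = 77, 113 − 7² = 64 = 8² ⇒ 113 = 7² + 8².
  Combine using the Brahmagupta–Fibonacci identity (a² + b²)(c² + d²) = (ac − bd)² + (ad + bc)² = (ac + bd)² + (ad − bc)²:
  17 · 29 = 493: from (1² + 4²)(2² + 5²), take (1·2 − 4·5, 1·5 + 4·2) = (2 − 20, 5 + 8) = (-18, 13); dropping signs (only squares matter) gives (18, 13); check 18² + 13² = 324 + 169 = 493 ✓.
  493 · 113 = 55709: from (18² + 13²)(7² + 8²), take (18·7 − 13·8, 18·8 + 13·7) = (126 − 104, 144 + 91) = (22, 235); check 22² + 235² = 484 + 55225 = 55709 ✓.
Step 4: Order so x ≤ y and verify: 22² + 235² = 484 + 55225 = 55709 = n. ✓

n = 55709 = 22² + 235² (one valid representation with x ≤ y).


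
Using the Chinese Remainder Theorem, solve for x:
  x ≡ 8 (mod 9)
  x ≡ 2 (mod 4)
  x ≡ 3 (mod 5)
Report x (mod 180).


Moduli 9, 4, 5 are pairwise coprime; by CRT there is a unique solution modulo M = 9 · 4 · 5 = 180.
Solve pairwise, accumulating the modulus:
  Start with x ≡ 8 (mod 9).
  Combine with x ≡ 2 (mod 4): since gcd(9, 4) = 1, we get a unique residue mod 36.
    Write x = 8 + 9·t and substitute into x ≡ 2 (mod 4): 9·t ≡ 2 − 8 = -6 (mod 4).
    Reduce coefficients mod 4: 1·t ≡ 2 (mod 4).
    So t ≡ 2 (mod 4).
    Then x = 8 + 9·2 = 26, valid modulo lcm(9, 4) = 36: x ≡ 26 (mod 36).
  Combine with x ≡ 3 (mod 5): since gcd(36, 5) = 1, we get a unique residue mod 180.
    Write x = 26 + 36·t and substitute into x ≡ 3 (mod 5): 36·t ≡ 3 − 26 = -23 (mod 5).
    Reduce coefficients mod 5: 1·t ≡ 2 (mod 5).
    So t ≡ 2 (mod 5).
    Then x = 26 + 36·2 = 98, valid modulo lcm(36, 5) = 180: x ≡ 98 (mod 180).
Verify: 98 mod 9 = 8 ✓, 98 mod 4 = 2 ✓, 98 mod 5 = 3 ✓.

x ≡ 98 (mod 180).


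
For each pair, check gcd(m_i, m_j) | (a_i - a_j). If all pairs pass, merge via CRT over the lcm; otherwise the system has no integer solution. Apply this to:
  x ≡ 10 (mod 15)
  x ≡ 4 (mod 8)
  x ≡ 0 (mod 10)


Moduli 15, 8, 10 are not pairwise coprime, so CRT works modulo lcm(m_i) when all pairwise compatibility conditions hold.
Pairwise compatibility: gcd(m_i, m_j) must divide a_i - a_j for every pair.
Merge one congruence at a time:
  Start: x ≡ 10 (mod 15).
  Combine with x ≡ 4 (mod 8): gcd(15, 8) = 1; 4 - 10 = -6, which IS divisible by 1, so compatible.
    Write x = 10 + 15·t and substitute into x ≡ 4 (mod 8): 15·t ≡ 4 − 10 = -6 (mod 8).
    Reduce coefficients mod 8: 7·t ≡ 2 (mod 8).
    The inverse of 7 mod 8 is 7 (since 7·7 = 49 = 6·8 + 1), so t ≡ 7·2 = 14 ≡ 6 (mod 8).
    Then x = 10 + 15·6 = 100, valid modulo lcm(15, 8) = 120: x ≡ 100 (mod 120).
  Combine with x ≡ 0 (mod 10): gcd(120, 10) = 10; 0 - 100 = -100, which IS divisible by 10, so compatible.
    Write x = 100 + 120·t and substitute into x ≡ 0 (mod 10): 120·t ≡ 0 − 100 = -100 (mod 10).
    Divide the congruence (and modulus) by g = 10: 12·t ≡ -10 (mod 1).
    Modulo 1 every t works; take t = 0.
    Then x = 100 + 120·0 = 100, valid modulo lcm(120, 10) = 120: x ≡ 100 (mod 120).
Verify: 100 mod 15 = 10, 100 mod 8 = 4, 100 mod 10 = 0.

x ≡ 100 (mod 120).


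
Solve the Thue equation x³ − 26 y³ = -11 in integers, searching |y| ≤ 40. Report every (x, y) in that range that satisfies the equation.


The equation is x³ - 26y³ = -11. For fixed y, x³ = 26·y³ − 11, so a solution requires the RHS to be a perfect cube.
Strategy: iterate y from -40 to 40, compute RHS = 26·y³ − 11, and check whether it is a (positive or negative) perfect cube.
Check small values of y:
  y = 0: RHS = -11 is not a perfect cube.
  y = 1: RHS = 15 is not a perfect cube.
  y = -1: RHS = -37 is not a perfect cube.
  y = 2: RHS = 197 is not a perfect cube.
  y = -2: RHS = -219 is not a perfect cube.
  y = 3: RHS = 691 is not a perfect cube.
  y = -3: RHS = -713 is not a perfect cube.
Continuing the search up to |y| = 40 finds no solutions either.
No (x, y) in the scanned range satisfies the equation.

No integer solutions with |y| ≤ 40.


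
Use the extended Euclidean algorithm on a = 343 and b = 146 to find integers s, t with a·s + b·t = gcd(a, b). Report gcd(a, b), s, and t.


Euclidean algorithm on (343, 146) — divide until remainder is 0:
  343 = 2 · 146 + 51
  146 = 2 · 51 + 44
  51 = 1 · 44 + 7
  44 = 6 · 7 + 2
  7 = 3 · 2 + 1
  2 = 2 · 1 + 0
gcd(343, 146) = 1.
Track Bezout coefficients alongside the remainders: start with r₀ = 343 = a·1 + b·0 (s = 1, t = 0) and r₁ = 146 = a·0 + b·1 (s = 0, t = 1); each new remainder r_{k+1} = r_{k-1} − q_k·r_k inherits s_{k+1} = s_{k-1} − q_k·s_k, t_{k+1} = t_{k-1} − q_k·t_k, so r_k = a·s_k + b·t_k at every step:
  q = 2: r = 51, s = 1 − 2·0 = 1, t = 0 − 2·1 = -2  (check: 343·1 + 146·(-2) = 51)
  q = 2: r = 44, s = 0 − 2·1 = -2, t = 1 − 2·(-2) = 5  (check: 343·(-2) + 146·5 = 44)
  q = 1: r = 7, s = 1 − 1·(-2) = 3, t = -2 − 1·5 = -7  (check: 343·3 + 146·(-7) = 7)
  q = 6: r = 2, s = -2 − 6·3 = -20, t = 5 − 6·(-7) = 47  (check: 343·(-20) + 146·47 = 2)
  q = 3: r = 1, s = 3 − 3·(-20) = 63, t = -7 − 3·47 = -148  (check: 343·63 + 146·(-148) = 1)
The row with r = 1 (the gcd) gives the Bezout coefficients s = 63, t = -148.
Result: 343 · (63) + 146 · (-148) = 1.

gcd(343, 146) = 1; s = 63, t = -148 (check: 343·63 + 146·(-148) = 1).


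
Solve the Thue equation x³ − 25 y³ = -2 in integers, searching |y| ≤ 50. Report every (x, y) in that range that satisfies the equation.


The equation is x³ - 25y³ = -2. For fixed y, x³ = 25·y³ − 2, so a solution requires the RHS to be a perfect cube.
Strategy: iterate y from -50 to 50, compute RHS = 25·y³ − 2, and check whether it is a (positive or negative) perfect cube.
Check small values of y:
  y = 0: RHS = -2 is not a perfect cube.
  y = 1: RHS = 23 is not a perfect cube.
  y = -1: RHS = -27 = (-3)³ ⇒ x = -3 works.
  y = 2: RHS = 198 is not a perfect cube.
  y = -2: RHS = -202 is not a perfect cube.
  y = 3: RHS = 673 is not a perfect cube.
  y = -3: RHS = -677 is not a perfect cube.
Continuing the search up to |y| = 50 finds no further solutions beyond those listed.
Collected solutions: (-3, -1).

Solutions (with |y| ≤ 50): (-3, -1).


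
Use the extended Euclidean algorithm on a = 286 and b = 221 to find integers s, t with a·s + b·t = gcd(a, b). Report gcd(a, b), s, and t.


Euclidean algorithm on (286, 221) — divide until remainder is 0:
  286 = 1 · 221 + 65
  221 = 3 · 65 + 26
  65 = 2 · 26 + 13
  26 = 2 · 13 + 0
gcd(286, 221) = 13.
Track Bezout coefficients alongside the remainders: start with r₀ = 286 = a·1 + b·0 (s = 1, t = 0) and r₁ = 221 = a·0 + b·1 (s = 0, t = 1); each new remainder r_{k+1} = r_{k-1} − q_k·r_k inherits s_{k+1} = s_{k-1} − q_k·s_k, t_{k+1} = t_{k-1} − q_k·t_k, so r_k = a·s_k + b·t_k at every step:
  q = 1: r = 65, s = 1 − 1·0 = 1, t = 0 − 1·1 = -1  (check: 286·1 + 221·(-1) = 65)
  q = 3: r = 26, s = 0 − 3·1 = -3, t = 1 − 3·(-1) = 4  (check: 286·(-3) + 221·4 = 26)
  q = 2: r = 13, s = 1 − 2·(-3) = 7, t = -1 − 2·4 = -9  (check: 286·7 + 221·(-9) = 13)
The row with r = 13 (the gcd) gives the Bezout coefficients s = 7, t = -9.
Result: 286 · (7) + 221 · (-9) = 13.

gcd(286, 221) = 13; s = 7, t = -9 (check: 286·7 + 221·(-9) = 13).


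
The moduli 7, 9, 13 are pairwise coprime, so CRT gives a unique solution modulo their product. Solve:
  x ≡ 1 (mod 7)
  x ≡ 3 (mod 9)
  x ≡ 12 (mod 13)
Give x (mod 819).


Moduli 7, 9, 13 are pairwise coprime; by CRT there is a unique solution modulo M = 7 · 9 · 13 = 819.
Solve pairwise, accumulating the modulus:
  Start with x ≡ 1 (mod 7).
  Combine with x ≡ 3 (mod 9): since gcd(7, 9) = 1, we get a unique residue mod 63.
    Write x = 1 + 7·t and substitute into x ≡ 3 (mod 9): 7·t ≡ 3 − 1 = 2 (mod 9).
    The inverse of 7 mod 9 is 4 (since 7·4 = 28 = 3·9 + 1), so t ≡ 4·2 = 8 ≡ 8 (mod 9).
    Then x = 1 + 7·8 = 57, valid modulo lcm(7, 9) = 63: x ≡ 57 (mod 63).
  Combine with x ≡ 12 (mod 13): since gcd(63, 13) = 1, we get a unique residue mod 819.
    Write x = 57 + 63·t and substitute into x ≡ 12 (mod 13): 63·t ≡ 12 − 57 = -45 (mod 13).
    Reduce coefficients mod 13: 11·t ≡ 7 (mod 13).
    The inverse of 11 mod 13 is 6 (since 11·6 = 66 = 5·13 + 1), so t ≡ 6·7 = 42 ≡ 3 (mod 13).
    Then x = 57 + 63·3 = 246, valid modulo lcm(63, 13) = 819: x ≡ 246 (mod 819).
Verify: 246 mod 7 = 1 ✓, 246 mod 9 = 3 ✓, 246 mod 13 = 12 ✓.

x ≡ 246 (mod 819).


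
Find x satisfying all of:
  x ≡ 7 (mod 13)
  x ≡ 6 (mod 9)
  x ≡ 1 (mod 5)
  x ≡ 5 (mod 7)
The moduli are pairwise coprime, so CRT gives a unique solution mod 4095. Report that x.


Product of moduli M = 13 · 9 · 5 · 7 = 4095.
Merge one congruence at a time:
  Start: x ≡ 7 (mod 13).
  Combine with x ≡ 6 (mod 9); new modulus lcm = 117.
    Write x = 7 + 13·t and substitute into x ≡ 6 (mod 9): 13·t ≡ 6 − 7 = -1 (mod 9).
    Reduce coefficients mod 9: 4·t ≡ 8 (mod 9).
    The inverse of 4 mod 9 is 7 (since 4·7 = 28 = 3·9 + 1), so t ≡ 7·8 = 56 ≡ 2 (mod 9).
    Then x = 7 + 13·2 = 33, valid modulo lcm(13, 9) = 117: x ≡ 33 (mod 117).
  Combine with x ≡ 1 (mod 5); new modulus lcm = 585.
    Write x = 33 + 117·t and substitute into x ≡ 1 (mod 5): 117·t ≡ 1 − 33 = -32 (mod 5).
    Reduce coefficients mod 5: 2·t ≡ 3 (mod 5).
    The inverse of 2 mod 5 is 3 (since 2·3 = 6 = 1·5 + 1), so t ≡ 3·3 = 9 ≡ 4 (mod 5).
    Then x = 33 + 117·4 = 501, valid modulo lcm(117, 5) = 585: x ≡ 501 (mod 585).
  Combine with x ≡ 5 (mod 7); new modulus lcm = 4095.
    Write x = 501 + 585·t and substitute into x ≡ 5 (mod 7): 585·t ≡ 5 − 501 = -496 (mod 7).
    Reduce coefficients mod 7: 4·t ≡ 1 (mod 7).
    The inverse of 4 mod 7 is 2 (since 4·2 = 8 = 1·7 + 1), so t ≡ 2·1 = 2 ≡ 2 (mod 7).
    Then x = 501 + 585·2 = 1671, valid modulo lcm(585, 7) = 4095: x ≡ 1671 (mod 4095).
Verify against each original: 1671 mod 13 = 7, 1671 mod 9 = 6, 1671 mod 5 = 1, 1671 mod 7 = 5.

x ≡ 1671 (mod 4095).


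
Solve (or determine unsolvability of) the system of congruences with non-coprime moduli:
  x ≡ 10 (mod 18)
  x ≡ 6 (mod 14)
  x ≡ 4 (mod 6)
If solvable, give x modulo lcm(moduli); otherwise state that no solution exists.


Moduli 18, 14, 6 are not pairwise coprime, so CRT works modulo lcm(m_i) when all pairwise compatibility conditions hold.
Pairwise compatibility: gcd(m_i, m_j) must divide a_i - a_j for every pair.
Merge one congruence at a time:
  Start: x ≡ 10 (mod 18).
  Combine with x ≡ 6 (mod 14): gcd(18, 14) = 2; 6 - 10 = -4, which IS divisible by 2, so compatible.
    Write x = 10 + 18·t and substitute into x ≡ 6 (mod 14): 18·t ≡ 6 − 10 = -4 (mod 14).
    Divide the congruence (and modulus) by g = 2: 9·t ≡ -2 (mod 7).
    Reduce coefficients mod 7: 2·t ≡ 5 (mod 7).
    The inverse of 2 mod 7 is 4 (since 2·4 = 8 = 1·7 + 1), so t ≡ 4·5 = 20 ≡ 6 (mod 7).
    Then x = 10 + 18·6 = 118, valid modulo lcm(18, 14) = 126: x ≡ 118 (mod 126).
  Combine with x ≡ 4 (mod 6): gcd(126, 6) = 6; 4 - 118 = -114, which IS divisible by 6, so compatible.
    Write x = 118 + 126·t and substitute into x ≡ 4 (mod 6): 126·t ≡ 4 − 118 = -114 (mod 6).
    Divide the congruence (and modulus) by g = 6: 21·t ≡ -19 (mod 1).
    Modulo 1 every t works; take t = 0.
    Then x = 118 + 126·0 = 118, valid modulo lcm(126, 6) = 126: x ≡ 118 (mod 126).
Verify: 118 mod 18 = 10, 118 mod 14 = 6, 118 mod 6 = 4.

x ≡ 118 (mod 126).


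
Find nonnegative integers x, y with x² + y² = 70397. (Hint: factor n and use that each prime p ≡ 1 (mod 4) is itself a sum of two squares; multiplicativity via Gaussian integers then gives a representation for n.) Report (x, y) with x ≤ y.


Step 1: Factor n = 70397 = 17 · 41 · 101.
Step 2: Check the mod-4 condition on each prime factor: 17 ≡ 1 (mod 4), exponent 1; 41 ≡ 1 (mod 4), exponent 1; 101 ≡ 1 (mod 4), exponent 1.
All primes ≡ 3 (mod 4) appear to even exponent (or don't appear), so by the two-squares theorem n IS expressible as a sum of two squares.
Step 3: Build a representation. Here n = 17 · 41 · 101 is a product of primes ≡ 1 (mod 4). Each prime p ≡ 1 (mod 4) is itself a sum of two squares; find a² by testing p − a² for a perfect square:
  17: 17 − 1² = 16 = 4² ⇒ 17 = 1² + 4².
  41: 41 − 1² = 40, 41 − 2² = 37, 41 − 3² = 32, 41 − 4² = 25 = 5² ⇒ 41 = 4² + 5².
  101: 101 − 1² = 100 = 10² ⇒ 101 = 1² + 10².
  Combine using the Brahmagupta–Fibonacci identity (a² + b²)(c² + d²) = (ac − bd)² + (ad + bc)² = (ac + bd)² + (ad − bc)²:
  17 · 41 = 697: from (1² + 4²)(4² + 5²), take (1·4 − 4·5, 1·5 + 4·4) = (4 − 20, 5 + 16) = (-16, 21); dropping signs (only squares matter) gives (16, 21); check 16² + 21² = 256 + 441 = 697 ✓.
  697 · 101 = 70397: from (16² + 21²)(1² + 10²), take (16·1 − 21·10, 16·10 + 21·1) = (16 − 210, 160 + 21) = (-194, 181); dropping signs (only squares matter) gives (194, 181); check 194² + 181² = 37636 + 32761 = 70397 ✓.
Step 4: Order so x ≤ y and verify: 181² + 194² = 32761 + 37636 = 70397 = n. ✓

n = 70397 = 181² + 194² (one valid representation with x ≤ y).


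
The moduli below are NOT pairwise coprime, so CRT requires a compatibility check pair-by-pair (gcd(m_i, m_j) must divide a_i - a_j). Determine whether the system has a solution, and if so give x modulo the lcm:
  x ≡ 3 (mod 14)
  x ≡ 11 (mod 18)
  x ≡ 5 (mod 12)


Moduli 14, 18, 12 are not pairwise coprime, so CRT works modulo lcm(m_i) when all pairwise compatibility conditions hold.
Pairwise compatibility: gcd(m_i, m_j) must divide a_i - a_j for every pair.
Merge one congruence at a time:
  Start: x ≡ 3 (mod 14).
  Combine with x ≡ 11 (mod 18): gcd(14, 18) = 2; 11 - 3 = 8, which IS divisible by 2, so compatible.
    Write x = 3 + 14·t and substitute into x ≡ 11 (mod 18): 14·t ≡ 11 − 3 = 8 (mod 18).
    Divide the congruence (and modulus) by g = 2: 7·t ≡ 4 (mod 9).
    The inverse of 7 mod 9 is 4 (since 7·4 = 28 = 3·9 + 1), so t ≡ 4·4 = 16 ≡ 7 (mod 9).
    Then x = 3 + 14·7 = 101, valid modulo lcm(14, 18) = 126: x ≡ 101 (mod 126).
  Combine with x ≡ 5 (mod 12): gcd(126, 12) = 6; 5 - 101 = -96, which IS divisible by 6, so compatible.
    Write x = 101 + 126·t and substitute into x ≡ 5 (mod 12): 126·t ≡ 5 − 101 = -96 (mod 12).
    Divide the congruence (and modulus) by g = 6: 21·t ≡ -16 (mod 2).
    Reduce coefficients mod 2: 1·t ≡ 0 (mod 2).
    So t ≡ 0 (mod 2).
    Then x = 101 + 126·0 = 101, valid modulo lcm(126, 12) = 252: x ≡ 101 (mod 252).
Verify: 101 mod 14 = 3, 101 mod 18 = 11, 101 mod 12 = 5.

x ≡ 101 (mod 252).
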